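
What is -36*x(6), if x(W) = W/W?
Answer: -36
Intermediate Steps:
x(W) = 1
-36*x(6) = -36*1 = -36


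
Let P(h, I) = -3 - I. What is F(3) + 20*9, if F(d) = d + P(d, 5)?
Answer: 175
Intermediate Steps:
F(d) = -8 + d (F(d) = d + (-3 - 1*5) = d + (-3 - 5) = d - 8 = -8 + d)
F(3) + 20*9 = (-8 + 3) + 20*9 = -5 + 180 = 175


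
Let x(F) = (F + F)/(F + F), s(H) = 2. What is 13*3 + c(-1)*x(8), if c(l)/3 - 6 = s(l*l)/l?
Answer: 51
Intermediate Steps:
x(F) = 1 (x(F) = (2*F)/((2*F)) = (2*F)*(1/(2*F)) = 1)
c(l) = 18 + 6/l (c(l) = 18 + 3*(2/l) = 18 + 6/l)
13*3 + c(-1)*x(8) = 13*3 + (18 + 6/(-1))*1 = 39 + (18 + 6*(-1))*1 = 39 + (18 - 6)*1 = 39 + 12*1 = 39 + 12 = 51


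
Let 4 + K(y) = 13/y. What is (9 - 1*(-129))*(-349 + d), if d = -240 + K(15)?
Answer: -408572/5 ≈ -81714.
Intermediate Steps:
K(y) = -4 + 13/y
d = -3647/15 (d = -240 + (-4 + 13/15) = -240 - 47/15 = -3647/15 ≈ -243.13)
(9 - 1*(-129))*(-349 + d) = (9 - 1*(-129))*(-349 - 3647/15) = (9 + 129)*(-8882/15) = 138*(-8882/15) = -408572/5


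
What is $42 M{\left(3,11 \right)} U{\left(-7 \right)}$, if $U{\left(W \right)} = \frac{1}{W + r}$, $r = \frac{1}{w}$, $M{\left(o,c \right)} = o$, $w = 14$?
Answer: $- \frac{1764}{97} \approx -18.186$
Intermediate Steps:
$r = \frac{1}{14} \approx 0.071429$
$U{\left(W \right)} = \frac{1}{\frac{1}{14} + W}$ ($U{\left(W \right)} = \frac{1}{W + \frac{1}{14}} = \frac{1}{\frac{1}{14} + W}$)
$42 M{\left(3,11 \right)} U{\left(-7 \right)} = 42 \cdot 3 \frac{14}{1 + 14 \left(-7\right)} = 126 \frac{14}{1 - 98} = 126 \frac{14}{-97} = 126 \cdot 14 \left(- \frac{1}{97}\right) = 126 \left(- \frac{14}{97}\right) = - \frac{1764}{97}$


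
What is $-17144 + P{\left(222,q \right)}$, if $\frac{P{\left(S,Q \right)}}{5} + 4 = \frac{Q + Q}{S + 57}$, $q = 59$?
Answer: $- \frac{4788166}{279} \approx -17162.0$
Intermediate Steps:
$P{\left(S,Q \right)} = -20 + \frac{10 Q}{57 + S}$ ($P{\left(S,Q \right)} = -20 + 5 \frac{Q + Q}{S + 57} = -20 + 5 \frac{2 Q}{57 + S} = -20 + \frac{10 Q}{57 + S}$)
$-17144 + P{\left(222,q \right)} = -17144 + \frac{10 \left(-114 + 59 - 444\right)}{57 + 222} = -17144 + \frac{10 \left(-114 + 59 - 444\right)}{279} = -17144 + 10 \cdot \frac{1}{279} \left(-499\right) = -17144 - \frac{4990}{279} = - \frac{4788166}{279}$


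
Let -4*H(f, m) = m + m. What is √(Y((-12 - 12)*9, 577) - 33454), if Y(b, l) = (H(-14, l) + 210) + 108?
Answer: I*√133698/2 ≈ 182.82*I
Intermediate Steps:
H(f, m) = -m/2 (H(f, m) = -(m + m)/4 = -m/2)
Y(b, l) = 318 - l/2 (Y(b, l) = (-l/2 + 210) + 108 = (210 - l/2) + 108 = 318 - l/2)
√(Y((-12 - 12)*9, 577) - 33454) = √((318 - ½*577) - 33454) = √((318 - 577/2) - 33454) = √(59/2 - 33454) = √(-66849/2) = I*√133698/2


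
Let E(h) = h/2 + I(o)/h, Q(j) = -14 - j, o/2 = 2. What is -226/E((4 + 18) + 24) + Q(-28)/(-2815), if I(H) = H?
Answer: -14639804/1494765 ≈ -9.7941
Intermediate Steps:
o = 4 (o = 2*2 = 4)
E(h) = h/2 + 4/h
-226/E((4 + 18) + 24) + Q(-28)/(-2815) = -226/(((4 + 18) + 24)/2 + 4/((4 + 18) + 24)) + (-14 - 1*(-28))/(-2815) = -226/((22 + 24)/2 + 4/(22 + 24)) + (-14 + 28)*(-1/2815) = -226/((1/2)*46 + 4/46) + 14*(-1/2815) = -226/(23 + 4*(1/46)) - 14/2815 = -226/(23 + 2/23) - 14/2815 = -226/531/23 - 14/2815 = -226*23/531 - 14/2815 = -5198/531 - 14/2815 = -14639804/1494765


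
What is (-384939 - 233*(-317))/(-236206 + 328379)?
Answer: -311078/92173 ≈ -3.3749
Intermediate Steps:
(-384939 - 233*(-317))/(-236206 + 328379) = (-384939 + 73861)/92173 = -311078*1/92173 = -311078/92173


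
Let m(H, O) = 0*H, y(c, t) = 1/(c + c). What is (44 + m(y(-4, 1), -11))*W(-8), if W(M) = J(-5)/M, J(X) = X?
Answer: 55/2 ≈ 27.500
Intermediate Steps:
y(c, t) = 1/(2*c)
W(M) = -5/M
m(H, O) = 0
(44 + m(y(-4, 1), -11))*W(-8) = (44 + 0)*(-5/(-8)) = 44*(-5*(-⅛)) = 44*(5/8) = 55/2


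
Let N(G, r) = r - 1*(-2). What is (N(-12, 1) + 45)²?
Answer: 2304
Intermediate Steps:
N(G, r) = 2 + r (N(G, r) = r + 2 = 2 + r)
(N(-12, 1) + 45)² = ((2 + 1) + 45)² = (3 + 45)² = 48² = 2304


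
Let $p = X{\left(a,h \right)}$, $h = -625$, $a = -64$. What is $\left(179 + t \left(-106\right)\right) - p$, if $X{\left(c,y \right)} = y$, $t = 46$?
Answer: $-4072$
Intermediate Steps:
$p = -625$
$\left(179 + t \left(-106\right)\right) - p = \left(179 + 46 \left(-106\right)\right) - -625 = \left(179 - 4876\right) + 625 = -4697 + 625 = -4072$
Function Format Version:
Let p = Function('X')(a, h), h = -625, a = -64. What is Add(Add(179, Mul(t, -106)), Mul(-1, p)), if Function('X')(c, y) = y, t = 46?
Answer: -4072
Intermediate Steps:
p = -625
Add(Add(179, Mul(t, -106)), Mul(-1, p)) = Add(Add(179, Mul(46, -106)), Mul(-1, -625)) = Add(Add(179, -4876), 625) = Add(-4697, 625) = -4072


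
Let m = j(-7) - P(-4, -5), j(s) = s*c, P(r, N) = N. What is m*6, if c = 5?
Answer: -180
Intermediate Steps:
j(s) = 5*s (j(s) = s*5 = 5*s)
m = -30 (m = 5*(-7) - 1*(-5) = -35 + 5 = -30)
m*6 = -30*6 = -180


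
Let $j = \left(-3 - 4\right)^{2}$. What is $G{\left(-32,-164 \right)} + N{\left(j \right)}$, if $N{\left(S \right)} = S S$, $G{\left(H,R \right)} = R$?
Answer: $2237$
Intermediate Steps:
$j = 49$ ($j = \left(-7\right)^{2} = 49$)
$N{\left(S \right)} = S^{2}$
$G{\left(-32,-164 \right)} + N{\left(j \right)} = -164 + 49^{2} = -164 + 2401 = 2237$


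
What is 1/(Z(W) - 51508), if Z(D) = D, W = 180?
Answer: -1/51328 ≈ -1.9483e-5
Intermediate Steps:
1/(Z(W) - 51508) = 1/(180 - 51508) = 1/(-51328) = -1/51328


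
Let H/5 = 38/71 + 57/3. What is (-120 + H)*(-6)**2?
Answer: -57060/71 ≈ -803.66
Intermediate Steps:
H = 6935/71 (H = 5*(38/71 + 57/3) = 5*(38*(1/71) + 57*(1/3)) = 5*(38/71 + 19) = 5*(1387/71) = 6935/71 ≈ 97.676)
(-120 + H)*(-6)**2 = (-120 + 6935/71)*(-6)**2 = -1585/71*36 = -57060/71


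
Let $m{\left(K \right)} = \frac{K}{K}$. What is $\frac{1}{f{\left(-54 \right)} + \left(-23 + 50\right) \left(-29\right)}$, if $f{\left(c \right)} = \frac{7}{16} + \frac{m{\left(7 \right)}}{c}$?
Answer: $- \frac{432}{338075} \approx -0.0012778$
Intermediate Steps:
$m{\left(K \right)} = 1$
$f{\left(c \right)} = \frac{7}{16} + \frac{1}{c}$ ($f{\left(c \right)} = \frac{7}{16} + 1 \frac{1}{c} = 7 \cdot \frac{1}{16} + \frac{1}{c} = \frac{7}{16} + \frac{1}{c}$)
$\frac{1}{f{\left(-54 \right)} + \left(-23 + 50\right) \left(-29\right)} = \frac{1}{\left(\frac{7}{16} + \frac{1}{-54}\right) + \left(-23 + 50\right) \left(-29\right)} = \frac{1}{\left(\frac{7}{16} - \frac{1}{54}\right) + 27 \left(-29\right)} = \frac{1}{\frac{181}{432} - 783} = \frac{1}{- \frac{338075}{432}} = - \frac{432}{338075}$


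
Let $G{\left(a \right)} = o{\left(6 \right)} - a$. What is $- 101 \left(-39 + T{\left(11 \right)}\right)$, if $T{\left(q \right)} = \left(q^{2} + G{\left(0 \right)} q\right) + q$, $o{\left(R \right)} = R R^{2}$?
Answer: $-249369$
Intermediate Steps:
$o{\left(R \right)} = R^{3}$
$G{\left(a \right)} = 216 - a$ ($G{\left(a \right)} = 6^{3} - a = 216 - a$)
$T{\left(q \right)} = q^{2} + 217 q$ ($T{\left(q \right)} = \left(q^{2} + \left(216 - 0\right) q\right) + q = \left(q^{2} + \left(216 + 0\right) q\right) + q = \left(q^{2} + 216 q\right) + q = q^{2} + 217 q$)
$- 101 \left(-39 + T{\left(11 \right)}\right) = - 101 \left(-39 + 11 \left(217 + 11\right)\right) = - 101 \left(-39 + 11 \cdot 228\right) = - 101 \left(-39 + 2508\right) = \left(-101\right) 2469 = -249369$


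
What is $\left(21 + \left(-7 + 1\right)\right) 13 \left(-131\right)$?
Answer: $-25545$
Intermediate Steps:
$\left(21 + \left(-7 + 1\right)\right) 13 \left(-131\right) = \left(21 - 6\right) 13 \left(-131\right) = 15 \cdot 13 \left(-131\right) = 195 \left(-131\right) = -25545$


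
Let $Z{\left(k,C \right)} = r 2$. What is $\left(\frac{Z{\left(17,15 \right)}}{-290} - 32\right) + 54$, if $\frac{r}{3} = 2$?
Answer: $\frac{3184}{145} \approx 21.959$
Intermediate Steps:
$r = 6$ ($r = 3 \cdot 2 = 6$)
$Z{\left(k,C \right)} = 12$ ($Z{\left(k,C \right)} = 6 \cdot 2 = 12$)
$\left(\frac{Z{\left(17,15 \right)}}{-290} - 32\right) + 54 = \left(\frac{12}{-290} - 32\right) + 54 = \left(12 \left(- \frac{1}{290}\right) - 32\right) + 54 = \left(- \frac{6}{145} - 32\right) + 54 = - \frac{4646}{145} + 54 = \frac{3184}{145}$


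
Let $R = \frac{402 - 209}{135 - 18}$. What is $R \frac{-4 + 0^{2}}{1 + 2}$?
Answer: $- \frac{772}{351} \approx -2.1994$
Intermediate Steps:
$R = \frac{193}{117} \approx 1.6496$
$R \frac{-4 + 0^{2}}{1 + 2} = \frac{193 \frac{-4 + 0^{2}}{1 + 2}}{117} = \frac{193 \frac{-4 + 0}{3}}{117} = \frac{193 \left(\left(-4\right) \frac{1}{3}\right)}{117} = \frac{193}{117} \left(- \frac{4}{3}\right) = - \frac{772}{351}$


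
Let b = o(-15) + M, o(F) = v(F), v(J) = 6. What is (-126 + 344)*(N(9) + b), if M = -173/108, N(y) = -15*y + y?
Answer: -1431497/54 ≈ -26509.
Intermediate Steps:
o(F) = 6
N(y) = -14*y
M = -173/108 (M = -173*1/108 = -173/108 ≈ -1.6019)
b = 475/108 (b = 6 - 173/108 = 475/108 ≈ 4.3981)
(-126 + 344)*(N(9) + b) = (-126 + 344)*(-14*9 + 475/108) = 218*(-126 + 475/108) = 218*(-13133/108) = -1431497/54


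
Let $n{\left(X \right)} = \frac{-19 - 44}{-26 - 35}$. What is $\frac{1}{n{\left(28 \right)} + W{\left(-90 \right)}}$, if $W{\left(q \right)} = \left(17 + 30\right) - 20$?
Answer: $\frac{61}{1710} \approx 0.035672$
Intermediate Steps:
$W{\left(q \right)} = 27$ ($W{\left(q \right)} = 47 - 20 = 27$)
$n{\left(X \right)} = \frac{63}{61}$ ($n{\left(X \right)} = - \frac{63}{-61} = \left(-63\right) \left(- \frac{1}{61}\right) = \frac{63}{61}$)
$\frac{1}{n{\left(28 \right)} + W{\left(-90 \right)}} = \frac{1}{\frac{63}{61} + 27} = \frac{1}{\frac{1710}{61}} = \frac{61}{1710}$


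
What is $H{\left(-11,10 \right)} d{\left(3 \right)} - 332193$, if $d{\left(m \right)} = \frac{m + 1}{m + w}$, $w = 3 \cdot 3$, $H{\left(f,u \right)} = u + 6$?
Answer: $- \frac{996563}{3} \approx -3.3219 \cdot 10^{5}$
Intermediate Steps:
$H{\left(f,u \right)} = 6 + u$
$w = 9$
$d{\left(m \right)} = \frac{1 + m}{9 + m}$ ($d{\left(m \right)} = \frac{m + 1}{m + 9} = \frac{1 + m}{9 + m}$)
$H{\left(-11,10 \right)} d{\left(3 \right)} - 332193 = \left(6 + 10\right) \frac{1 + 3}{9 + 3} - 332193 = 16 \cdot \frac{1}{12} \cdot 4 - 332193 = 16 \cdot \frac{1}{3} - 332193 = \frac{16}{3} - 332193 = - \frac{996563}{3}$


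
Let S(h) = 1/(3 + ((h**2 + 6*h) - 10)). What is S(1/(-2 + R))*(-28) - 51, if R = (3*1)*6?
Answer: -79277/1695 ≈ -46.771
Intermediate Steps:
R = 18 (R = 3*6 = 18)
S(h) = 1/(-7 + h**2 + 6*h) (S(h) = 1/(3 + (-10 + h**2 + 6*h)) = 1/(-7 + h**2 + 6*h))
S(1/(-2 + R))*(-28) - 51 = -28/(-7 + (1/(-2 + 18))**2 + 6/(-2 + 18)) - 51 = -28/(-7 + (1/16)**2 + 6/16) - 51 = -28/(-7 + (1/16)**2 + 6*(1/16)) - 51 = -28/(-7 + 1/256 + 3/8) - 51 = -28/(-1695/256) - 51 = -256/1695*(-28) - 51 = 7168/1695 - 51 = -79277/1695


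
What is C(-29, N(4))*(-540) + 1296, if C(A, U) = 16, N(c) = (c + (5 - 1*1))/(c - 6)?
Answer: -7344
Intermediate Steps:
N(c) = (4 + c)/(-6 + c) (N(c) = (c + (5 - 1))/(-6 + c) = (c + 4)/(-6 + c) = (4 + c)/(-6 + c))
C(-29, N(4))*(-540) + 1296 = 16*(-540) + 1296 = -8640 + 1296 = -7344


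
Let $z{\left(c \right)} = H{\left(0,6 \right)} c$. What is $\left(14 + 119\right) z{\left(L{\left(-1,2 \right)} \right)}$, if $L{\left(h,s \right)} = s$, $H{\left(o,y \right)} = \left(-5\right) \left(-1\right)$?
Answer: $1330$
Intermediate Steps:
$H{\left(o,y \right)} = 5$
$z{\left(c \right)} = 5 c$
$\left(14 + 119\right) z{\left(L{\left(-1,2 \right)} \right)} = \left(14 + 119\right) 5 \cdot 2 = 133 \cdot 10 = 1330$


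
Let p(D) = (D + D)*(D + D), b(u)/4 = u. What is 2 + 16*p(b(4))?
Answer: 16386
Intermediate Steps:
b(u) = 4*u
p(D) = 4*D**2 (p(D) = (2*D)*(2*D) = 4*D**2)
2 + 16*p(b(4)) = 2 + 16*(4*(4*4)**2) = 2 + 16*(4*16**2) = 2 + 16*(4*256) = 2 + 16*1024 = 2 + 16384 = 16386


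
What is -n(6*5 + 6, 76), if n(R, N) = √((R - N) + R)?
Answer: -2*I ≈ -2.0*I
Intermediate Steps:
n(R, N) = √(-N + 2*R)
-n(6*5 + 6, 76) = -√(-1*76 + 2*(6*5 + 6)) = -√(-76 + 2*(30 + 6)) = -√(-76 + 2*36) = -√(-76 + 72) = -√(-4) = -2*I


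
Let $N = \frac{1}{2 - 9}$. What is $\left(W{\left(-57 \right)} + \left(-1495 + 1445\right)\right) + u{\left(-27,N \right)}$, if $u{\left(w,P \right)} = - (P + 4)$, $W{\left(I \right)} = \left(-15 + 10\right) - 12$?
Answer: $- \frac{496}{7} \approx -70.857$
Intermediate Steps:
$W{\left(I \right)} = -17$ ($W{\left(I \right)} = -5 - 12 = -17$)
$N = - \frac{1}{7}$ ($N = \frac{1}{-7} = - \frac{1}{7} \approx -0.14286$)
$u{\left(w,P \right)} = -4 - P$ ($u{\left(w,P \right)} = - (4 + P) = -4 - P$)
$\left(W{\left(-57 \right)} + \left(-1495 + 1445\right)\right) + u{\left(-27,N \right)} = \left(-17 + \left(-1495 + 1445\right)\right) - \frac{27}{7} = \left(-17 - 50\right) + \left(-4 + \frac{1}{7}\right) = -67 - \frac{27}{7} = - \frac{496}{7}$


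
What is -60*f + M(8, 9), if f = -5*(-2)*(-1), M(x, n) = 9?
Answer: 609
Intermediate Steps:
f = -10 (f = 10*(-1) = -10)
-60*f + M(8, 9) = -60*(-10) + 9 = 600 + 9 = 609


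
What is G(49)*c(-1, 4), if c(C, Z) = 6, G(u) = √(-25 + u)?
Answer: 12*√6 ≈ 29.394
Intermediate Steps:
G(49)*c(-1, 4) = √(-25 + 49)*6 = √24*6 = (2*√6)*6 = 12*√6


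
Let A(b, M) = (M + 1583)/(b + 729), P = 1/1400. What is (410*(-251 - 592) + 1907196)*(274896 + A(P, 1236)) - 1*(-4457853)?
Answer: 438122314860853989/1020601 ≈ 4.2928e+11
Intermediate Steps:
P = 1/1400 ≈ 0.00071429
A(b, M) = (1583 + M)/(729 + b)
(410*(-251 - 592) + 1907196)*(274896 + A(P, 1236)) - 1*(-4457853) = (410*(-251 - 592) + 1907196)*(274896 + (1583 + 1236)/(729 + 1/1400)) - 1*(-4457853) = (410*(-843) + 1907196)*(274896 + 2819/(1020601/1400)) + 4457853 = (-345630 + 1907196)*(274896 + (1400/1020601)*2819) + 4457853 = 1561566*(274896 + 3946600/1020601) + 4457853 = 1561566*(280563079096/1020601) + 4457853 = 438117765171624336/1020601 + 4457853 = 438122314860853989/1020601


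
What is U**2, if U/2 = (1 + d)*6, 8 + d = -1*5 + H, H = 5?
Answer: 7056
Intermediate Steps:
d = -8 (d = -8 + (-1*5 + 5) = -8 + (-5 + 5) = -8 + 0 = -8)
U = -84 (U = 2*((1 - 8)*6) = 2*(-7*6) = 2*(-42) = -84)
U**2 = (-84)**2 = 7056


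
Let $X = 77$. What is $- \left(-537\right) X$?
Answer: $41349$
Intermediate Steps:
$- \left(-537\right) X = - \left(-537\right) 77 = \left(-1\right) \left(-41349\right) = 41349$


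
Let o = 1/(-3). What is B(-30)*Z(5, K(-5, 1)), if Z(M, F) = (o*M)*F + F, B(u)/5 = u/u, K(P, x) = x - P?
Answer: -20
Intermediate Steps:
o = -1/3 ≈ -0.33333
B(u) = 5 (B(u) = 5*(u/u) = 5*1 = 5)
Z(M, F) = F - F*M/3 (Z(M, F) = (-M/3)*F + F = -F*M/3 + F = F - F*M/3)
B(-30)*Z(5, K(-5, 1)) = 5*((1 - 1*(-5))*(3 - 1*5)/3) = 5*((1 + 5)*(3 - 5)/3) = 5*((1/3)*6*(-2)) = 5*(-4) = -20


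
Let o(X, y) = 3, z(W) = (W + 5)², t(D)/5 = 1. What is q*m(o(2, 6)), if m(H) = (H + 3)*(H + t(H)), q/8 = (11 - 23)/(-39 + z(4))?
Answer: -768/7 ≈ -109.71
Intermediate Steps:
t(D) = 5 (t(D) = 5*1 = 5)
z(W) = (5 + W)²
q = -16/7 (q = 8*((11 - 23)/(-39 + (5 + 4)²)) = 8*(-12/(-39 + 9²)) = 8*(-12/(-39 + 81)) = 8*(-12/42) = 8*(-12*1/42) = 8*(-2/7) = -16/7 ≈ -2.2857)
m(H) = (3 + H)*(5 + H) (m(H) = (H + 3)*(H + 5) = (3 + H)*(5 + H))
q*m(o(2, 6)) = -16*(15 + 3² + 8*3)/7 = -16*(15 + 9 + 24)/7 = -16/7*48 = -768/7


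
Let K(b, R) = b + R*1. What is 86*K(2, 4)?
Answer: 516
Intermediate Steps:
K(b, R) = R + b (K(b, R) = b + R = R + b)
86*K(2, 4) = 86*(4 + 2) = 86*6 = 516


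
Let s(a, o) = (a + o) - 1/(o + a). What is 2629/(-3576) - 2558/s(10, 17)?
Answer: -31111741/325416 ≈ -95.606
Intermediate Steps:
s(a, o) = a + o - 1/(a + o) (s(a, o) = (a + o) - 1/(a + o) = a + o - 1/(a + o))
2629/(-3576) - 2558/s(10, 17) = 2629/(-3576) - 2558*(10 + 17)/(-1 + 10² + 17² + 2*10*17) = 2629*(-1/3576) - 2558*27/(-1 + 100 + 289 + 340) = -2629/3576 - 2558/((1/27)*728) = -2629/3576 - 2558/728/27 = -2629/3576 - 2558*27/728 = -2629/3576 - 34533/364 = -31111741/325416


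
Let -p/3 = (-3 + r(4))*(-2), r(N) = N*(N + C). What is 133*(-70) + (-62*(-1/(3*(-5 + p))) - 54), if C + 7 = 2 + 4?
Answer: -1376446/147 ≈ -9363.6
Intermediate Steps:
C = -1 (C = -7 + (2 + 4) = -7 + 6 = -1)
r(N) = N*(-1 + N) (r(N) = N*(N - 1) = N*(-1 + N))
p = 54 (p = -3*(-3 + 4*(-1 + 4))*(-2) = -3*(-3 + 4*3)*(-2) = -3*(-3 + 12)*(-2) = -27*(-2) = -3*(-18) = 54)
133*(-70) + (-62*(-1/(3*(-5 + p))) - 54) = 133*(-70) + (-62*(-1/(3*(-5 + 54))) - 54) = -9310 + (-62/((-3*49)) - 54) = -9310 + (-62/(-147) - 54) = -9310 + (-62*(-1/147) - 54) = -9310 + (62/147 - 54) = -9310 - 7876/147 = -1376446/147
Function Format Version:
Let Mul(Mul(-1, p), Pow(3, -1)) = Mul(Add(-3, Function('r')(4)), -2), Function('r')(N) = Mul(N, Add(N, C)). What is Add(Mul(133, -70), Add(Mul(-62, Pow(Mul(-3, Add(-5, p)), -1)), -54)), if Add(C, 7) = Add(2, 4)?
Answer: Rational(-1376446, 147) ≈ -9363.6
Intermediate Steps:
C = -1 (C = Add(-7, Add(2, 4)) = Add(-7, 6) = -1)
Function('r')(N) = Mul(N, Add(-1, N)) (Function('r')(N) = Mul(N, Add(N, -1)) = Mul(N, Add(-1, N)))
p = 54 (p = Mul(-3, Mul(Add(-3, Mul(4, Add(-1, 4))), -2)) = Mul(-3, Mul(Add(-3, Mul(4, 3)), -2)) = Mul(-3, Mul(Add(-3, 12), -2)) = Mul(-3, Mul(9, -2)) = Mul(-3, -18) = 54)
Add(Mul(133, -70), Add(Mul(-62, Pow(Mul(-3, Add(-5, p)), -1)), -54)) = Add(Mul(133, -70), Add(Mul(-62, Pow(Mul(-3, Add(-5, 54)), -1)), -54)) = Add(-9310, Add(Mul(-62, Pow(Mul(-3, 49), -1)), -54)) = Add(-9310, Add(Mul(-62, Pow(-147, -1)), -54)) = Add(-9310, Add(Mul(-62, Rational(-1, 147)), -54)) = Add(-9310, Add(Rational(62, 147), -54)) = Add(-9310, Rational(-7876, 147)) = Rational(-1376446, 147)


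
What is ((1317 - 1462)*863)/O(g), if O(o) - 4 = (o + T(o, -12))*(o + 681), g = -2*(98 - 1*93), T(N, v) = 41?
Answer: -25027/4161 ≈ -6.0147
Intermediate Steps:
g = -10 (g = -2*(98 - 93) = -2*5 = -10)
O(o) = 4 + (41 + o)*(681 + o) (O(o) = 4 + (o + 41)*(o + 681) = 4 + (41 + o)*(681 + o))
((1317 - 1462)*863)/O(g) = ((1317 - 1462)*863)/(27925 + (-10)**2 + 722*(-10)) = (-145*863)/(27925 + 100 - 7220) = -125135/20805 = -125135*1/20805 = -25027/4161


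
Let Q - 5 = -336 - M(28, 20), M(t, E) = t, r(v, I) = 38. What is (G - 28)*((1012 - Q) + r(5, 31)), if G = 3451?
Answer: 4823007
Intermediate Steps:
Q = -359 (Q = 5 + (-336 - 1*28) = 5 + (-336 - 28) = 5 - 364 = -359)
(G - 28)*((1012 - Q) + r(5, 31)) = (3451 - 28)*((1012 - 1*(-359)) + 38) = 3423*((1012 + 359) + 38) = 3423*(1371 + 38) = 3423*1409 = 4823007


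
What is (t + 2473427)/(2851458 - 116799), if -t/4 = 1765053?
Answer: -4586785/2734659 ≈ -1.6773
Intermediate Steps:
t = -7060212 (t = -4*1765053 = -7060212)
(t + 2473427)/(2851458 - 116799) = (-7060212 + 2473427)/(2851458 - 116799) = -4586785/2734659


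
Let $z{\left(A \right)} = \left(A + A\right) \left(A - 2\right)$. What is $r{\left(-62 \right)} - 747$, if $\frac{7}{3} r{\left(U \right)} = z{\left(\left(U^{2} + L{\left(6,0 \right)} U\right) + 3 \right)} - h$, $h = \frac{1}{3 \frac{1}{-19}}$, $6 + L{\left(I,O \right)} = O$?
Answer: $\frac{106743928}{7} \approx 1.5249 \cdot 10^{7}$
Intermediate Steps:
$L{\left(I,O \right)} = -6 + O$
$z{\left(A \right)} = 2 A \left(-2 + A\right)$
$h = - \frac{19}{3}$ ($h = \frac{1}{3 \left(- \frac{1}{19}\right)} = \frac{1}{- \frac{3}{19}} = - \frac{19}{3} \approx -6.3333$)
$r{\left(U \right)} = \frac{19}{7} + \frac{6 \left(1 + U^{2} - 6 U\right) \left(3 + U^{2} - 6 U\right)}{7}$ ($r{\left(U \right)} = \frac{3 \left(2 \left(\left(U^{2} + \left(-6 + 0\right) U\right) + 3\right) \left(-2 + \left(\left(U^{2} + \left(-6 + 0\right) U\right) + 3\right)\right) - - \frac{19}{3}\right)}{7} = \frac{3 \left(2 \left(\left(U^{2} - 6 U\right) + 3\right) \left(-2 + \left(\left(U^{2} - 6 U\right) + 3\right)\right) + \frac{19}{3}\right)}{7} = \frac{3 \left(2 \left(3 + U^{2} - 6 U\right) \left(-2 + \left(3 + U^{2} - 6 U\right)\right) + \frac{19}{3}\right)}{7} = \frac{3 \left(2 \left(3 + U^{2} - 6 U\right) \left(1 + U^{2} - 6 U\right) + \frac{19}{3}\right)}{7} = \frac{3 \left(2 \left(1 + U^{2} - 6 U\right) \left(3 + U^{2} - 6 U\right) + \frac{19}{3}\right)}{7} = \frac{3 \left(\frac{19}{3} + 2 \left(1 + U^{2} - 6 U\right) \left(3 + U^{2} - 6 U\right)\right)}{7} = \frac{19}{7} + \frac{6 \left(1 + U^{2} - 6 U\right) \left(3 + U^{2} - 6 U\right)}{7}$)
$r{\left(-62 \right)} - 747 = \left(\frac{19}{7} + \frac{6 \left(1 + \left(-62\right)^{2} - -372\right) \left(3 + \left(-62\right)^{2} - -372\right)}{7}\right) - 747 = \left(\frac{19}{7} + \frac{6 \left(1 + 3844 + 372\right) \left(3 + 3844 + 372\right)}{7}\right) - 747 = \left(\frac{19}{7} + \frac{6}{7} \cdot 4217 \cdot 4219\right) - 747 = \left(\frac{19}{7} + \frac{106749138}{7}\right) - 747 = \frac{106749157}{7} - 747 = \frac{106743928}{7}$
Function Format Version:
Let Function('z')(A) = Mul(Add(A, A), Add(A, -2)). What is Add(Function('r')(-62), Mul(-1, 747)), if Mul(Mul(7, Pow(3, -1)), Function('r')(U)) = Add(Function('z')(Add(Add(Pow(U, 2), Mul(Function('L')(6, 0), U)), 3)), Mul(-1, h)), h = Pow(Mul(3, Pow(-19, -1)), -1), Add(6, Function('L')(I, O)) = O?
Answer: Rational(106743928, 7) ≈ 1.5249e+7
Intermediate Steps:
Function('L')(I, O) = Add(-6, O)
Function('z')(A) = Mul(2, A, Add(-2, A)) (Function('z')(A) = Mul(Mul(2, A), Add(-2, A)) = Mul(2, A, Add(-2, A)))
h = Rational(-19, 3) (h = Pow(Mul(3, Rational(-1, 19)), -1) = Pow(Rational(-3, 19), -1) = Rational(-19, 3) ≈ -6.3333)
Function('r')(U) = Add(Rational(19, 7), Mul(Rational(6, 7), Add(1, Pow(U, 2), Mul(-6, U)), Add(3, Pow(U, 2), Mul(-6, U)))) (Function('r')(U) = Mul(Rational(3, 7), Add(Mul(2, Add(Add(Pow(U, 2), Mul(Add(-6, 0), U)), 3), Add(-2, Add(Add(Pow(U, 2), Mul(Add(-6, 0), U)), 3))), Mul(-1, Rational(-19, 3)))) = Mul(Rational(3, 7), Add(Mul(2, Add(Add(Pow(U, 2), Mul(-6, U)), 3), Add(-2, Add(Add(Pow(U, 2), Mul(-6, U)), 3))), Rational(19, 3))) = Mul(Rational(3, 7), Add(Mul(2, Add(3, Pow(U, 2), Mul(-6, U)), Add(-2, Add(3, Pow(U, 2), Mul(-6, U)))), Rational(19, 3))) = Mul(Rational(3, 7), Add(Mul(2, Add(3, Pow(U, 2), Mul(-6, U)), Add(1, Pow(U, 2), Mul(-6, U))), Rational(19, 3))) = Mul(Rational(3, 7), Add(Mul(2, Add(1, Pow(U, 2), Mul(-6, U)), Add(3, Pow(U, 2), Mul(-6, U))), Rational(19, 3))) = Mul(Rational(3, 7), Add(Rational(19, 3), Mul(2, Add(1, Pow(U, 2), Mul(-6, U)), Add(3, Pow(U, 2), Mul(-6, U))))) = Add(Rational(19, 7), Mul(Rational(6, 7), Add(1, Pow(U, 2), Mul(-6, U)), Add(3, Pow(U, 2), Mul(-6, U)))))
Add(Function('r')(-62), Mul(-1, 747)) = Add(Add(Rational(19, 7), Mul(Rational(6, 7), Add(1, Pow(-62, 2), Mul(-6, -62)), Add(3, Pow(-62, 2), Mul(-6, -62)))), Mul(-1, 747)) = Add(Add(Rational(19, 7), Mul(Rational(6, 7), Add(1, 3844, 372), Add(3, 3844, 372))), -747) = Add(Add(Rational(19, 7), Mul(Rational(6, 7), 4217, 4219)), -747) = Add(Add(Rational(19, 7), Rational(106749138, 7)), -747) = Add(Rational(106749157, 7), -747) = Rational(106743928, 7)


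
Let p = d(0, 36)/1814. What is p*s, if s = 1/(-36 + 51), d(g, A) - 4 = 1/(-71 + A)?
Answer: 139/952350 ≈ 0.00014595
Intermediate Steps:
d(g, A) = 4 + 1/(-71 + A)
p = 139/63490 (p = ((-283 + 4*36)/(-71 + 36))/1814 = ((-283 + 144)/(-35))*(1/1814) = -1/35*(-139)*(1/1814) = (139/35)*(1/1814) = 139/63490 ≈ 0.0021893)
s = 1/15 ≈ 0.066667
p*s = (139/63490)*(1/15) = 139/952350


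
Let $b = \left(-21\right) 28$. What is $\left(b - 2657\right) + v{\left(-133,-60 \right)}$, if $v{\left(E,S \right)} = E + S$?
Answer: $-3438$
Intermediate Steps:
$b = -588$
$\left(b - 2657\right) + v{\left(-133,-60 \right)} = \left(-588 - 2657\right) - 193 = -3245 - 193 = -3438$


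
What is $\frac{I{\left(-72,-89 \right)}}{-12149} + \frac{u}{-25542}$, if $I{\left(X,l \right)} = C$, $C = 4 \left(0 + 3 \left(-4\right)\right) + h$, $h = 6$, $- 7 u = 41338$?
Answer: $\frac{23169305}{98734923} \approx 0.23466$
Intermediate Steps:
$u = - \frac{41338}{7}$ ($u = \left(- \frac{1}{7}\right) 41338 = - \frac{41338}{7} \approx -5905.4$)
$C = -42$ ($C = 4 \left(0 + 3 \left(-4\right)\right) + 6 = 4 \left(0 - 12\right) + 6 = 4 \left(-12\right) + 6 = -48 + 6 = -42$)
$I{\left(X,l \right)} = -42$
$\frac{I{\left(-72,-89 \right)}}{-12149} + \frac{u}{-25542} = - \frac{42}{-12149} - \frac{41338}{7 \left(-25542\right)} = \left(-42\right) \left(- \frac{1}{12149}\right) - - \frac{1879}{8127} = \frac{42}{12149} + \frac{1879}{8127} = \frac{23169305}{98734923}$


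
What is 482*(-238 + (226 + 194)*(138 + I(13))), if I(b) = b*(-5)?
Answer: 14663404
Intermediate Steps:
I(b) = -5*b
482*(-238 + (226 + 194)*(138 + I(13))) = 482*(-238 + (226 + 194)*(138 - 5*13)) = 482*(-238 + 420*(138 - 65)) = 482*(-238 + 420*73) = 482*(-238 + 30660) = 482*30422 = 14663404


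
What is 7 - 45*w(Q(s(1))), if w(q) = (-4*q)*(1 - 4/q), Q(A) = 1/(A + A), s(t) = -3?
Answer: -743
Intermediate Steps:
Q(A) = 1/(2*A)
w(q) = -4*q*(1 - 4/q)
7 - 45*w(Q(s(1))) = 7 - 45*(16 - 2/(-3)) = 7 - 45*(16 - 2*(-1)/3) = 7 - 45*(16 - 4*(-⅙)) = 7 - 45*(16 + ⅔) = 7 - 45*50/3 = 7 - 750 = -743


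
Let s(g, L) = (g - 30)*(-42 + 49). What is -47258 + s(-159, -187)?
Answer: -48581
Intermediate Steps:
s(g, L) = -210 + 7*g (s(g, L) = (-30 + g)*7 = -210 + 7*g)
-47258 + s(-159, -187) = -47258 + (-210 + 7*(-159)) = -47258 + (-210 - 1113) = -47258 - 1323 = -48581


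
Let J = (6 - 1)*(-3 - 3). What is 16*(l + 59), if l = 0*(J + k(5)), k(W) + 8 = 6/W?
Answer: 944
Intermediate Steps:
k(W) = -8 + 6/W
J = -30 (J = 5*(-6) = -30)
l = 0 (l = 0*(-30 + (-8 + 6/5)) = 0*(-30 - 34/5) = 0*(-184/5) = 0)
16*(l + 59) = 16*(0 + 59) = 16*59 = 944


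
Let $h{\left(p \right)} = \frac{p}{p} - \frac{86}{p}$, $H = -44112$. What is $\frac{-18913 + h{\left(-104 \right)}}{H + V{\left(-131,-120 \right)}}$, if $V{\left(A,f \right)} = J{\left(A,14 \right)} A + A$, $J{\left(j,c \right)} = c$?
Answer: $\frac{983381}{2396004} \approx 0.41043$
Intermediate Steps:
$V{\left(A,f \right)} = 15 A$ ($V{\left(A,f \right)} = 14 A + A = 15 A$)
$h{\left(p \right)} = 1 - \frac{86}{p}$
$\frac{-18913 + h{\left(-104 \right)}}{H + V{\left(-131,-120 \right)}} = \frac{-18913 + \frac{-86 - 104}{-104}}{-44112 + 15 \left(-131\right)} = \frac{-18913 - - \frac{95}{52}}{-44112 - 1965} = \frac{-18913 + \frac{95}{52}}{-46077} = \left(- \frac{983381}{52}\right) \left(- \frac{1}{46077}\right) = \frac{983381}{2396004}$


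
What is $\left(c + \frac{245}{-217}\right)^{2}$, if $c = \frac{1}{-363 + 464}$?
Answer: $\frac{12278016}{9803161} \approx 1.2525$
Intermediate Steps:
$c = \frac{1}{101} \approx 0.009901$
$\left(c + \frac{245}{-217}\right)^{2} = \left(\frac{1}{101} + \frac{245}{-217}\right)^{2} = \left(\frac{1}{101} + 245 \left(- \frac{1}{217}\right)\right)^{2} = \left(\frac{1}{101} - \frac{35}{31}\right)^{2} = \left(- \frac{3504}{3131}\right)^{2} = \frac{12278016}{9803161}$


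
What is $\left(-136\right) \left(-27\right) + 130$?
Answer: $3802$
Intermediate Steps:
$\left(-136\right) \left(-27\right) + 130 = 3672 + 130 = 3802$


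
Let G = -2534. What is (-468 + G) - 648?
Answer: -3650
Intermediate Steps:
(-468 + G) - 648 = (-468 - 2534) - 648 = -3002 - 648 = -3650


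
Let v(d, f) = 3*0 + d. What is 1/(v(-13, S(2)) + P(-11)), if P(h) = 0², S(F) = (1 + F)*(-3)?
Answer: -1/13 ≈ -0.076923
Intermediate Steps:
S(F) = -3 - 3*F
v(d, f) = d (v(d, f) = 0 + d = d)
P(h) = 0
1/(v(-13, S(2)) + P(-11)) = 1/(-13 + 0) = 1/(-13) = -1/13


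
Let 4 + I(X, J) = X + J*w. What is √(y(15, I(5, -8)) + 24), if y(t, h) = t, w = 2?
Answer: √39 ≈ 6.2450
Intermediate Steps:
I(X, J) = -4 + X + 2*J (I(X, J) = -4 + (X + J*2) = -4 + (X + 2*J) = -4 + X + 2*J)
√(y(15, I(5, -8)) + 24) = √(15 + 24) = √39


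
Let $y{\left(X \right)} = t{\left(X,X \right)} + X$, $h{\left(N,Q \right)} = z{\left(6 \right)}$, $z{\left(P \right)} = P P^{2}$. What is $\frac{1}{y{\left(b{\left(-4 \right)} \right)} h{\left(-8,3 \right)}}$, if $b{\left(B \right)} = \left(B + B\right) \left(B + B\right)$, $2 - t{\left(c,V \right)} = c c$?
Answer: $- \frac{1}{870480} \approx -1.1488 \cdot 10^{-6}$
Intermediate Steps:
$z{\left(P \right)} = P^{3}$
$t{\left(c,V \right)} = 2 - c^{2}$ ($t{\left(c,V \right)} = 2 - c c = 2 - c^{2}$)
$h{\left(N,Q \right)} = 216$ ($h{\left(N,Q \right)} = 6^{3} = 216$)
$b{\left(B \right)} = 4 B^{2}$ ($b{\left(B \right)} = 2 B 2 B = 4 B^{2}$)
$y{\left(X \right)} = 2 + X - X^{2}$ ($y{\left(X \right)} = \left(2 - X^{2}\right) + X = 2 + X - X^{2}$)
$\frac{1}{y{\left(b{\left(-4 \right)} \right)} h{\left(-8,3 \right)}} = \frac{1}{\left(2 + 4 \left(-4\right)^{2} - \left(4 \left(-4\right)^{2}\right)^{2}\right) 216} = \frac{1}{\left(2 + 4 \cdot 16 - \left(4 \cdot 16\right)^{2}\right) 216} = \frac{1}{\left(2 + 64 - 64^{2}\right) 216} = \frac{1}{\left(2 + 64 - 4096\right) 216} = \frac{1}{\left(-4030\right) 216} = \frac{1}{-870480} = - \frac{1}{870480}$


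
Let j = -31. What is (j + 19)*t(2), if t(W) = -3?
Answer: 36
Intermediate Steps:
(j + 19)*t(2) = (-31 + 19)*(-3) = -12*(-3) = 36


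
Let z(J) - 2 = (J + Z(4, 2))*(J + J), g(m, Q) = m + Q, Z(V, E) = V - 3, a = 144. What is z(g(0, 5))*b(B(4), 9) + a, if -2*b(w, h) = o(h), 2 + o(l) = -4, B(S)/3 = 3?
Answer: 330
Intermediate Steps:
B(S) = 9 (B(S) = 3*3 = 9)
o(l) = -6 (o(l) = -2 - 4 = -6)
Z(V, E) = -3 + V
b(w, h) = 3 (b(w, h) = -½*(-6) = 3)
g(m, Q) = Q + m
z(J) = 2 + 2*J*(1 + J) (z(J) = 2 + (J + (-3 + 4))*(J + J) = 2 + (J + 1)*(2*J) = 2 + (1 + J)*(2*J) = 2 + 2*J*(1 + J))
z(g(0, 5))*b(B(4), 9) + a = (2 + 2*(5 + 0) + 2*(5 + 0)²)*3 + 144 = (2 + 2*5 + 2*5²)*3 + 144 = (2 + 10 + 2*25)*3 + 144 = (2 + 10 + 50)*3 + 144 = 62*3 + 144 = 186 + 144 = 330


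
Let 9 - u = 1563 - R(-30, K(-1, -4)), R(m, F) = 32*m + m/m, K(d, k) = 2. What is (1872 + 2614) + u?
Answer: 1973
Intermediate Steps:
R(m, F) = 1 + 32*m (R(m, F) = 32*m + 1 = 1 + 32*m)
u = -2513 (u = 9 - (1563 - (1 + 32*(-30))) = 9 - (1563 - (1 - 960)) = 9 - (1563 - 1*(-959)) = 9 - (1563 + 959) = 9 - 1*2522 = 9 - 2522 = -2513)
(1872 + 2614) + u = (1872 + 2614) - 2513 = 4486 - 2513 = 1973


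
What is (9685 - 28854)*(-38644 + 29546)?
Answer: 174399562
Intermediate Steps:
(9685 - 28854)*(-38644 + 29546) = -19169*(-9098) = 174399562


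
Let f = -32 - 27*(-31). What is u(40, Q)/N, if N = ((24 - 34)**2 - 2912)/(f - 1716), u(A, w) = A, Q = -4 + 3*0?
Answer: 9110/703 ≈ 12.959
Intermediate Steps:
Q = -4 (Q = -4 + 0 = -4)
f = 805 (f = -32 + 837 = 805)
N = 2812/911 (N = ((24 - 34)**2 - 2912)/(805 - 1716) = ((-10)**2 - 2912)/(-911) = (100 - 2912)*(-1/911) = -2812*(-1/911) = 2812/911 ≈ 3.0867)
u(40, Q)/N = 40/(2812/911) = 40*(911/2812) = 9110/703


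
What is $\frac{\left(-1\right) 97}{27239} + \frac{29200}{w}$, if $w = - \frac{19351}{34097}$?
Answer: $- \frac{27120032820647}{527101889} \approx -51451.0$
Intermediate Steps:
$w = - \frac{19351}{34097}$ ($w = \left(-19351\right) \frac{1}{34097} = - \frac{19351}{34097} \approx -0.56753$)
$\frac{\left(-1\right) 97}{27239} + \frac{29200}{w} = \frac{\left(-1\right) 97}{27239} + \frac{29200}{- \frac{19351}{34097}} = \left(-97\right) \frac{1}{27239} + 29200 \left(- \frac{34097}{19351}\right) = - \frac{97}{27239} - \frac{995632400}{19351} = - \frac{27120032820647}{527101889}$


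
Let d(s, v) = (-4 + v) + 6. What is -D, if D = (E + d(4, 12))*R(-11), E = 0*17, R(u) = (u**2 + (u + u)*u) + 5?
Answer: -5152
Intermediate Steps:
d(s, v) = 2 + v
R(u) = 5 + 3*u**2 (R(u) = (u**2 + (2*u)*u) + 5 = (u**2 + 2*u**2) + 5 = 3*u**2 + 5 = 5 + 3*u**2)
E = 0
D = 5152 (D = (0 + (2 + 12))*(5 + 3*(-11)**2) = (0 + 14)*(5 + 3*121) = 14*(5 + 363) = 14*368 = 5152)
-D = -1*5152 = -5152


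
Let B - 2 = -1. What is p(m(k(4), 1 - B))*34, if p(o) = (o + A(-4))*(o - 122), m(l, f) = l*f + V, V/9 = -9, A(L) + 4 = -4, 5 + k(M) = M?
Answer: 614278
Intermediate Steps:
k(M) = -5 + M
A(L) = -8 (A(L) = -4 - 4 = -8)
B = 1 (B = 2 - 1 = 1)
V = -81 (V = 9*(-9) = -81)
m(l, f) = -81 + f*l (m(l, f) = l*f - 81 = f*l - 81 = -81 + f*l)
p(o) = (-122 + o)*(-8 + o) (p(o) = (o - 8)*(o - 122) = (-8 + o)*(-122 + o) = (-122 + o)*(-8 + o))
p(m(k(4), 1 - B))*34 = (976 + (-81 + (1 - 1*1)*(-5 + 4))**2 - 130*(-81 + (1 - 1*1)*(-5 + 4)))*34 = (976 + (-81 + (1 - 1)*(-1))**2 - 130*(-81 + (1 - 1)*(-1)))*34 = (976 + (-81 + 0*(-1))**2 - 130*(-81 + 0*(-1)))*34 = (976 + (-81 + 0)**2 - 130*(-81 + 0))*34 = (976 + (-81)**2 - 130*(-81))*34 = (976 + 6561 + 10530)*34 = 18067*34 = 614278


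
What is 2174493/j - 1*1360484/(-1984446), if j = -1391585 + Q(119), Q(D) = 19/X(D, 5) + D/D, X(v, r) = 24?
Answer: -29063246955262/33138260777331 ≈ -0.87703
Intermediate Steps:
Q(D) = 43/24 (Q(D) = 19/24 + D/D = 19*(1/24) + 1 = 19/24 + 1 = 43/24)
j = -33397997/24 (j = -1391585 + 43/24 = -33397997/24 ≈ -1.3916e+6)
2174493/j - 1*1360484/(-1984446) = 2174493/(-33397997/24) - 1*1360484/(-1984446) = 2174493*(-24/33397997) - 1360484*(-1/1984446) = -52187832/33397997 + 680242/992223 = -29063246955262/33138260777331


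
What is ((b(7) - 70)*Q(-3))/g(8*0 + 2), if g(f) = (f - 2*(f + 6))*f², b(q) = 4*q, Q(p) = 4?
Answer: 3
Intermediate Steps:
g(f) = f²*(-12 - f) (g(f) = (f - 2*(6 + f))*f² = (f + (-12 - 2*f))*f² = (-12 - f)*f² = f²*(-12 - f))
((b(7) - 70)*Q(-3))/g(8*0 + 2) = ((4*7 - 70)*4)/(((8*0 + 2)²*(-12 - (8*0 + 2)))) = ((28 - 70)*4)/(((0 + 2)²*(-12 - (0 + 2)))) = (-42*4)/((2²*(-12 - 1*2))) = -168*1/(4*(-12 - 2)) = -168/(4*(-14)) = -168/(-56) = -168*(-1/56) = 3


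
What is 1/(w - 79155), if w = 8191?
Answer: -1/70964 ≈ -1.4092e-5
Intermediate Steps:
1/(w - 79155) = 1/(8191 - 79155) = 1/(-70964) = -1/70964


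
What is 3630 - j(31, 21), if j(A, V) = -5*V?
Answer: 3735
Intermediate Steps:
3630 - j(31, 21) = 3630 - (-5)*21 = 3630 - 1*(-105) = 3630 + 105 = 3735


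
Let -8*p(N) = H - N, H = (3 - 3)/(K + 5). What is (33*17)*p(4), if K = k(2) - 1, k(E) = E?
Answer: 561/2 ≈ 280.50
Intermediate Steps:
K = 1 (K = 2 - 1 = 1)
H = 0 (H = (3 - 3)/(1 + 5) = 0/6 = 0*(⅙) = 0)
p(N) = N/8 (p(N) = -(0 - N)/8 = -(-1)*N/8 = N/8)
(33*17)*p(4) = (33*17)*((⅛)*4) = 561*(½) = 561/2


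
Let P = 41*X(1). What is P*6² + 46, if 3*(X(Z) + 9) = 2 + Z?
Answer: -11762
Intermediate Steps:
X(Z) = -25/3 + Z/3 (X(Z) = -9 + (2 + Z)/3 = -9 + (⅔ + Z/3) = -25/3 + Z/3)
P = -328 (P = 41*(-25/3 + (⅓)*1) = 41*(-25/3 + ⅓) = 41*(-8) = -328)
P*6² + 46 = -328*6² + 46 = -328*36 + 46 = -11808 + 46 = -11762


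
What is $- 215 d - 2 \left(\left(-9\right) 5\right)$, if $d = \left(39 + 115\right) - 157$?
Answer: $735$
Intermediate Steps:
$d = -3$ ($d = 154 - 157 = -3$)
$- 215 d - 2 \left(\left(-9\right) 5\right) = \left(-215\right) \left(-3\right) - 2 \left(\left(-9\right) 5\right) = 645 - -90 = 645 + 90 = 735$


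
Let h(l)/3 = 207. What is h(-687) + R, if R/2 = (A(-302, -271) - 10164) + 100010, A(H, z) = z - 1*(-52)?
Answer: 179875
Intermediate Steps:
A(H, z) = 52 + z (A(H, z) = z + 52 = 52 + z)
h(l) = 621 (h(l) = 3*207 = 621)
R = 179254 (R = 2*(((52 - 271) - 10164) + 100010) = 2*((-219 - 10164) + 100010) = 2*(-10383 + 100010) = 2*89627 = 179254)
h(-687) + R = 621 + 179254 = 179875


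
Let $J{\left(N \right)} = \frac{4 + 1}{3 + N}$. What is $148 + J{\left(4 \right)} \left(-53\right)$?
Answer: $\frac{771}{7} \approx 110.14$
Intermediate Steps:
$J{\left(N \right)} = \frac{5}{3 + N}$
$148 + J{\left(4 \right)} \left(-53\right) = 148 + \frac{5}{3 + 4} \left(-53\right) = 148 + \frac{5}{7} \left(-53\right) = 148 - \frac{265}{7} = \frac{771}{7}$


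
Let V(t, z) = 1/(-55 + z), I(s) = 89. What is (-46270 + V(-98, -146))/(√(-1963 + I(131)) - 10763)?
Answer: 100098816773/23284652643 + 9300271*I*√1874/23284652643 ≈ 4.2989 + 0.017291*I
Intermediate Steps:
(-46270 + V(-98, -146))/(√(-1963 + I(131)) - 10763) = (-46270 + 1/(-55 - 146))/(√(-1963 + 89) - 10763) = (-46270 + 1/(-201))/(√(-1874) - 10763) = (-46270 - 1/201)/(I*√1874 - 10763) = -9300271/(201*(-10763 + I*√1874))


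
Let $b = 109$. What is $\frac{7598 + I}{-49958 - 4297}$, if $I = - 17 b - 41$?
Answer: $- \frac{5704}{54255} \approx -0.10513$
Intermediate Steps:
$I = -1894$ ($I = \left(-17\right) 109 - 41 = -1853 - 41 = -1894$)
$\frac{7598 + I}{-49958 - 4297} = \frac{7598 - 1894}{-49958 - 4297} = \frac{5704}{-54255} = 5704 \left(- \frac{1}{54255}\right) = - \frac{5704}{54255}$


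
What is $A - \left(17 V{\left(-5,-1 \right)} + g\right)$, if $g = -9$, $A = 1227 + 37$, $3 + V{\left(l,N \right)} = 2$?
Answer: $1290$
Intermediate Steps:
$V{\left(l,N \right)} = -1$ ($V{\left(l,N \right)} = -3 + 2 = -1$)
$A = 1264$
$A - \left(17 V{\left(-5,-1 \right)} + g\right) = 1264 - \left(17 \left(-1\right) - 9\right) = 1264 - \left(-17 - 9\right) = 1264 - -26 = 1264 + 26 = 1290$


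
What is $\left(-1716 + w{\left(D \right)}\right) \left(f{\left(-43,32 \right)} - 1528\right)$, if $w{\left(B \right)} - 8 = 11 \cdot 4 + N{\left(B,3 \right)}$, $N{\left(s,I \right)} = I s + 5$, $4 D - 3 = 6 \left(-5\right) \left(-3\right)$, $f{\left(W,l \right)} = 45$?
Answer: $\frac{9427431}{4} \approx 2.3569 \cdot 10^{6}$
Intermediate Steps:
$D = \frac{93}{4}$ ($D = \frac{3}{4} + \frac{6 \left(-5\right) \left(-3\right)}{4} = \frac{3}{4} + \frac{\left(-30\right) \left(-3\right)}{4} = \frac{3}{4} + \frac{1}{4} \cdot 90 = \frac{3}{4} + \frac{45}{2} = \frac{93}{4} \approx 23.25$)
$N{\left(s,I \right)} = 5 + I s$
$w{\left(B \right)} = 57 + 3 B$ ($w{\left(B \right)} = 8 + \left(11 \cdot 4 + \left(5 + 3 B\right)\right) = 8 + \left(44 + \left(5 + 3 B\right)\right) = 8 + \left(49 + 3 B\right) = 57 + 3 B$)
$\left(-1716 + w{\left(D \right)}\right) \left(f{\left(-43,32 \right)} - 1528\right) = \left(-1716 + \left(57 + 3 \cdot \frac{93}{4}\right)\right) \left(45 - 1528\right) = \left(-1716 + \left(57 + \frac{279}{4}\right)\right) \left(-1483\right) = \left(-1716 + \frac{507}{4}\right) \left(-1483\right) = \left(- \frac{6357}{4}\right) \left(-1483\right) = \frac{9427431}{4}$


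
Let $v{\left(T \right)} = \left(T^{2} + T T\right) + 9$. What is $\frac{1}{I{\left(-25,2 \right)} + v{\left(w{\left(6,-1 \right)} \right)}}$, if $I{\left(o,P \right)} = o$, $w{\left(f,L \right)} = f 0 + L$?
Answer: $- \frac{1}{14} \approx -0.071429$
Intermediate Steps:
$w{\left(f,L \right)} = L$ ($w{\left(f,L \right)} = 0 + L = L$)
$v{\left(T \right)} = 9 + 2 T^{2}$ ($v{\left(T \right)} = \left(T^{2} + T^{2}\right) + 9 = 2 T^{2} + 9 = 9 + 2 T^{2}$)
$\frac{1}{I{\left(-25,2 \right)} + v{\left(w{\left(6,-1 \right)} \right)}} = \frac{1}{-25 + \left(9 + 2 \left(-1\right)^{2}\right)} = \frac{1}{-25 + \left(9 + 2 \cdot 1\right)} = \frac{1}{-25 + \left(9 + 2\right)} = \frac{1}{-25 + 11} = \frac{1}{-14} = - \frac{1}{14}$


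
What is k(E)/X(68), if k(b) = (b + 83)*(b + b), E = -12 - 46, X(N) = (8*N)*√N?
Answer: -725*√17/4624 ≈ -0.64646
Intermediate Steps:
X(N) = 8*N^(3/2)
E = -58
k(b) = 2*b*(83 + b) (k(b) = (83 + b)*(2*b) = 2*b*(83 + b))
k(E)/X(68) = (2*(-58)*(83 - 58))/((8*68^(3/2))) = (2*(-58)*25)/((8*(136*√17))) = -2900*√17/18496 = -725*√17/4624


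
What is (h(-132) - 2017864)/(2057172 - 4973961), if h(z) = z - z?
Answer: 2017864/2916789 ≈ 0.69181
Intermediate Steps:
h(z) = 0
(h(-132) - 2017864)/(2057172 - 4973961) = (0 - 2017864)/(2057172 - 4973961) = -2017864/(-2916789) = -2017864*(-1/2916789) = 2017864/2916789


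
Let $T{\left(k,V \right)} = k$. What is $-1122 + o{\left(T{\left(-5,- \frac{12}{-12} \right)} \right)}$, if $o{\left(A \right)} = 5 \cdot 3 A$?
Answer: $-1197$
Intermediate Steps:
$o{\left(A \right)} = 15 A$
$-1122 + o{\left(T{\left(-5,- \frac{12}{-12} \right)} \right)} = -1122 + 15 \left(-5\right) = -1122 - 75 = -1197$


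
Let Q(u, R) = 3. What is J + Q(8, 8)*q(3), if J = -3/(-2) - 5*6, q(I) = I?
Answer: -39/2 ≈ -19.500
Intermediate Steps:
J = -57/2 (J = -3*(-½) - 30 = 3/2 - 30 = -57/2 ≈ -28.500)
J + Q(8, 8)*q(3) = -57/2 + 3*3 = -57/2 + 9 = -39/2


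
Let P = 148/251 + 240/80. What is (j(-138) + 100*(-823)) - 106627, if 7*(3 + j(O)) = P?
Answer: -331949109/1757 ≈ -1.8893e+5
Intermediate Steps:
P = 901/251 (P = 148*(1/251) + 240*(1/80) = 148/251 + 3 = 901/251 ≈ 3.5896)
j(O) = -4370/1757 (j(O) = -3 + (1/7)*(901/251) = -3 + 901/1757 = -4370/1757)
(j(-138) + 100*(-823)) - 106627 = (-4370/1757 + 100*(-823)) - 106627 = (-4370/1757 - 82300) - 106627 = -144605470/1757 - 106627 = -331949109/1757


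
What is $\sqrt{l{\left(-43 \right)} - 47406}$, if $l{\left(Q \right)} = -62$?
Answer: $2 i \sqrt{11867} \approx 217.87 i$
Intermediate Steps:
$\sqrt{l{\left(-43 \right)} - 47406} = \sqrt{-62 - 47406} = \sqrt{-47468} = 2 i \sqrt{11867}$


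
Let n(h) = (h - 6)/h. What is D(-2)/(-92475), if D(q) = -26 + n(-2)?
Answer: 22/92475 ≈ 0.00023790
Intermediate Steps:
n(h) = (-6 + h)/h
D(q) = -22 (D(q) = -26 + (-6 - 2)/(-2) = -26 - 1/2*(-8) = -26 + 4 = -22)
D(-2)/(-92475) = -22/(-92475) = -22*(-1/92475) = 22/92475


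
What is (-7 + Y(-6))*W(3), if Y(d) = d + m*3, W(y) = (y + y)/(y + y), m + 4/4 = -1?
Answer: -19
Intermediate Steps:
m = -2 (m = -1 - 1 = -2)
W(y) = 1 (W(y) = (2*y)/((2*y)) = (2*y)*(1/(2*y)) = 1)
Y(d) = -6 + d (Y(d) = d - 2*3 = d - 6 = -6 + d)
(-7 + Y(-6))*W(3) = (-7 + (-6 - 6))*1 = (-7 - 12)*1 = -19*1 = -19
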